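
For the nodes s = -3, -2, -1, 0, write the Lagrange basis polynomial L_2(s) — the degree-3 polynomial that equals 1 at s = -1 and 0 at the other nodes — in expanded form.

L_2(s) = (s + 3)(s + 2)s / [(2)·(1)·(-1)]
       = (s^3 + 5s^2 + 6s) / (-2)

L_2(s) = -(1/2)s^3 - (5/2)s^2 - 3s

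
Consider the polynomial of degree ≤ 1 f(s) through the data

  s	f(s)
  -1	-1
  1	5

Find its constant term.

Build the Lagrange basis polynomials:
L_0(s) = (s - 1) / [-2] = -(1/2)s + 1/2
L_1(s) = (s + 1) / [2] = (1/2)s + 1/2
f(s) = (-1)·L_0 + 5·L_1
Only the constant term is needed; take it from each L_i and combine:
(-1)·(1/2) + 5·(1/2) = 2

2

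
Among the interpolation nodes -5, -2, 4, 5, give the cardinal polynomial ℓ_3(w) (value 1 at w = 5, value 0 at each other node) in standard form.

ℓ_3(w) = (1/70)w^3 + (3/70)w^2 - (9/35)w - 4/7

ℓ_3(w) = (w + 5)(w + 2)(w - 4) / [(10)·(7)·(1)]
       = (w^3 + 3w^2 - 18w - 40) / (70)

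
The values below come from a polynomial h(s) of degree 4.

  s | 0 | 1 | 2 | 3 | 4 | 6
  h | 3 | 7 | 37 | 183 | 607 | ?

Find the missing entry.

3297

The 5 known values determine h uniquely (degree ≤ 4).
Evaluate each Lagrange basis at s = 6:
L_0(6) = (5)·(4)·(3)·(2)/[(-1)·(-2)·(-3)·(-4)] = 5
L_1(6) = (6)·(4)·(3)·(2)/[(1)·(-1)·(-2)·(-3)] = -24
L_2(6) = (6)·(5)·(3)·(2)/[(2)·(1)·(-1)·(-2)] = 45
L_3(6) = (6)·(5)·(4)·(2)/[(3)·(2)·(1)·(-1)] = -40
L_4(6) = (6)·(5)·(4)·(3)/[(4)·(3)·(2)·(1)] = 15
Sum: 3·(5) + 7·(-24) + 37·(45) + 183·(-40) + 607·(15) = 3297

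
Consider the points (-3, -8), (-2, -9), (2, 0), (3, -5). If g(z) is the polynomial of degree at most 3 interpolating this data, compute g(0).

L_0(0) = (2)·(-2)·(-3)/[(-1)·(-5)·(-6)] = -2/5
L_1(0) = (3)·(-2)·(-3)/[(1)·(-4)·(-5)] = 9/10
L_2(0) = (3)·(2)·(-3)/[(5)·(4)·(-1)] = 9/10
L_3(0) = (3)·(2)·(-2)/[(6)·(5)·(1)] = -2/5
Sum: (-8)·(-2/5) + (-9)·(9/10) + 0 + (-5)·(-2/5) = -29/10

-29/10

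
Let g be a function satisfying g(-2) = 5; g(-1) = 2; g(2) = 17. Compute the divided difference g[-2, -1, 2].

2

g[-2,-1] = (2 - 5) / (-1 - (-2)) = -3
g[-1,2] = (17 - 2) / (2 - (-1)) = 5
g[-2,-1,2] = (5 - (-3)) / (2 - (-2)) = 2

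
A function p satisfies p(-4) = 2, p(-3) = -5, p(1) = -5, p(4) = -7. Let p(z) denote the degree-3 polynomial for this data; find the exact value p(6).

-731/28

Using Newton's divided-difference form:
p[-4,-3] = (-5 - 2) / (-3 - (-4)) = -7
p[-3,1] = (-5 - (-5)) / (1 - (-3)) = 0
p[1,4] = (-7 - (-5)) / (4 - 1) = -2/3
p[-4,-3,1] = (0 - (-7)) / (1 - (-4)) = 7/5
p[-3,1,4] = (-2/3 - 0) / (4 - (-3)) = -2/21
p[-4,-3,1,4] = (-2/21 - 7/5) / (4 - (-4)) = -157/840
p(6) = 2 + (-7)·(10) + (7/5)·(10)·(9) + (-157/840)·(10)·(9)·(5) = -731/28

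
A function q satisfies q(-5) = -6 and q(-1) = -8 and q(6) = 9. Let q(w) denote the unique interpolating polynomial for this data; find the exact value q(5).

383/77

Using Newton's divided-difference form:
q[-5,-1] = (-8 - (-6)) / (-1 - (-5)) = -1/2
q[-1,6] = (9 - (-8)) / (6 - (-1)) = 17/7
q[-5,-1,6] = (17/7 - (-1/2)) / (6 - (-5)) = 41/154
q(5) = -6 + (-1/2)·(10) + (41/154)·(10)·(6) = 383/77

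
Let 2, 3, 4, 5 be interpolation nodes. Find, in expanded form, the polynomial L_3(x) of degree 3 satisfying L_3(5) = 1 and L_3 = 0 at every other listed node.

L_3(x) = (1/6)x^3 - (3/2)x^2 + (13/3)x - 4

L_3(x) = (x - 2)(x - 3)(x - 4) / [(3)·(2)·(1)]
       = (x^3 - 9x^2 + 26x - 24) / (6)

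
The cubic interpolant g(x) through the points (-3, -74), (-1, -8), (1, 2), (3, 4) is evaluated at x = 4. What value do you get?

17

Evaluate each Lagrange basis at x = 4:
L_0(4) = (5)·(3)·(1)/[(-2)·(-4)·(-6)] = -5/16
L_1(4) = (7)·(3)·(1)/[(2)·(-2)·(-4)] = 21/16
L_2(4) = (7)·(5)·(1)/[(4)·(2)·(-2)] = -35/16
L_3(4) = (7)·(5)·(3)/[(6)·(4)·(2)] = 35/16
Sum: (-74)·(-5/16) + (-8)·(21/16) + 2·(-35/16) + 4·(35/16) = 17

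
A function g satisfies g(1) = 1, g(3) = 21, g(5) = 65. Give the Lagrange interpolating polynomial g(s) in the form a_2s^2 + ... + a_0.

L_0(s) = (s - 3)(s - 5) / [8] = (1/8)s^2 - s + 15/8
L_1(s) = (s - 1)(s - 5) / [-4] = -(1/4)s^2 + (3/2)s - 5/4
L_2(s) = (s - 1)(s - 3) / [8] = (1/8)s^2 - (1/2)s + 3/8
g(s) = 1·L_0 + 21·L_1 + 65·L_2
  1·L_0(s) = (1/8)s^2 - s + 15/8
  21·L_1(s) = -(21/4)s^2 + (63/2)s - 105/4
  65·L_2(s) = (65/8)s^2 - (65/2)s + 195/8
Adding term by term: 3s^2 - 2s

g(s) = 3s^2 - 2s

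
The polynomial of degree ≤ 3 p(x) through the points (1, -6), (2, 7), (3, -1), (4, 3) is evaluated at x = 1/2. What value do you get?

Evaluate each Lagrange basis at x = 1/2:
L_0(1/2) = (-3/2)·(-5/2)·(-7/2)/[(-1)·(-2)·(-3)] = 35/16
L_1(1/2) = (-1/2)·(-5/2)·(-7/2)/[(1)·(-1)·(-2)] = -35/16
L_2(1/2) = (-1/2)·(-3/2)·(-7/2)/[(2)·(1)·(-1)] = 21/16
L_3(1/2) = (-1/2)·(-3/2)·(-5/2)/[(3)·(2)·(1)] = -5/16
Sum: (-6)·(35/16) + 7·(-35/16) + (-1)·(21/16) + 3·(-5/16) = -491/16

-491/16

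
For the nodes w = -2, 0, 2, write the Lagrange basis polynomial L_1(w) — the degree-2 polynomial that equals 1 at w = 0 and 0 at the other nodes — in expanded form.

L_1(w) = (w + 2)(w - 2) / [(2)·(-2)]
       = (w^2 - 4) / (-4)

L_1(w) = -(1/4)w^2 + 1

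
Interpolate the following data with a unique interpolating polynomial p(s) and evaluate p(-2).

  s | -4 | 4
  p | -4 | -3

-15/4

L_0(-2) = (-6)/[(-8)] = 3/4
L_1(-2) = (2)/[(8)] = 1/4
Sum: (-4)·(3/4) + (-3)·(1/4) = -15/4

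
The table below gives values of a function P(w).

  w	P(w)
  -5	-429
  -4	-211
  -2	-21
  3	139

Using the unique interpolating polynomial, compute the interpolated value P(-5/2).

-181/4

Using Newton's divided-difference form:
P[-5,-4] = (-211 - (-429)) / (-4 - (-5)) = 218
P[-4,-2] = (-21 - (-211)) / (-2 - (-4)) = 95
P[-2,3] = (139 - (-21)) / (3 - (-2)) = 32
P[-5,-4,-2] = (95 - 218) / (-2 - (-5)) = -41
P[-4,-2,3] = (32 - 95) / (3 - (-4)) = -9
P[-5,-4,-2,3] = (-9 - (-41)) / (3 - (-5)) = 4
P(-5/2) = -429 + 218·(5/2) + (-41)·(5/2)·(3/2) + 4·(5/2)·(3/2)·(-1/2) = -181/4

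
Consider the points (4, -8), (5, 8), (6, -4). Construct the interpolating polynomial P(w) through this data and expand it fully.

P(w) = -14w^2 + 142w - 352

L_0(w) = (w - 5)(w - 6) / [2] = (1/2)w^2 - (11/2)w + 15
L_1(w) = (w - 4)(w - 6) / [-1] = -w^2 + 10w - 24
L_2(w) = (w - 4)(w - 5) / [2] = (1/2)w^2 - (9/2)w + 10
P(w) = (-8)·L_0 + 8·L_1 + (-4)·L_2
  (-8)·L_0(w) = -4w^2 + 44w - 120
  8·L_1(w) = -8w^2 + 80w - 192
  (-4)·L_2(w) = -2w^2 + 18w - 40
Adding term by term: -14w^2 + 142w - 352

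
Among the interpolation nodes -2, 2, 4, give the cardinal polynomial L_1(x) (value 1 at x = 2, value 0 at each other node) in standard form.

L_1(x) = -(1/8)x^2 + (1/4)x + 1

L_1(x) = (x + 2)(x - 4) / [(4)·(-2)]
       = (x^2 - 2x - 8) / (-8)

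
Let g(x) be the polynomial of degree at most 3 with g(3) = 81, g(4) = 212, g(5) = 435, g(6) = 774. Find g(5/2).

85/2

Using Newton's divided-difference form:
g[3,4] = (212 - 81) / (4 - 3) = 131
g[4,5] = (435 - 212) / (5 - 4) = 223
g[5,6] = (774 - 435) / (6 - 5) = 339
g[3,4,5] = (223 - 131) / (5 - 3) = 46
g[4,5,6] = (339 - 223) / (6 - 4) = 58
g[3,4,5,6] = (58 - 46) / (6 - 3) = 4
g(5/2) = 81 + 131·(-1/2) + 46·(-1/2)·(-3/2) + 4·(-1/2)·(-3/2)·(-5/2) = 85/2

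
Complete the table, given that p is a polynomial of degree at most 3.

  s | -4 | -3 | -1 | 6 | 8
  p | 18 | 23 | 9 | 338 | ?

738

The 4 known values determine p uniquely (degree ≤ 3).
L_0(8) = (11)·(9)·(2)/[(-1)·(-3)·(-10)] = -33/5
L_1(8) = (12)·(9)·(2)/[(1)·(-2)·(-9)] = 12
L_2(8) = (12)·(11)·(2)/[(3)·(2)·(-7)] = -44/7
L_3(8) = (12)·(11)·(9)/[(10)·(9)·(7)] = 66/35
Sum: 18·(-33/5) + 23·(12) + 9·(-44/7) + 338·(66/35) = 738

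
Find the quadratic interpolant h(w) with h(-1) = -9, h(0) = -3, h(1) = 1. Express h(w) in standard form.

Build the Lagrange basis polynomials:
L_0(w) = w(w - 1) / [2] = (1/2)w^2 - (1/2)w
L_1(w) = (w + 1)(w - 1) / [-1] = -w^2 + 1
L_2(w) = (w + 1)w / [2] = (1/2)w^2 + (1/2)w
h(w) = (-9)·L_0 + (-3)·L_1 + 1·L_2
  (-9)·L_0(w) = -(9/2)w^2 + (9/2)w
  (-3)·L_1(w) = 3w^2 - 3
  1·L_2(w) = (1/2)w^2 + (1/2)w
Adding term by term: -w^2 + 5w - 3

h(w) = -w^2 + 5w - 3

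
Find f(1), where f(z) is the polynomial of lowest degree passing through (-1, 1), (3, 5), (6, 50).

Evaluate each Lagrange basis at z = 1:
L_0(1) = (-2)·(-5)/[(-4)·(-7)] = 5/14
L_1(1) = (2)·(-5)/[(4)·(-3)] = 5/6
L_2(1) = (2)·(-2)/[(7)·(3)] = -4/21
Sum: 1·(5/14) + 5·(5/6) + 50·(-4/21) = -5

-5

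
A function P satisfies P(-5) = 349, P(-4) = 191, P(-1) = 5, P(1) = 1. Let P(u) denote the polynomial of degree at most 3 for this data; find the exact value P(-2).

Using Newton's divided-difference form:
P[-5,-4] = (191 - 349) / (-4 - (-5)) = -158
P[-4,-1] = (5 - 191) / (-1 - (-4)) = -62
P[-1,1] = (1 - 5) / (1 - (-1)) = -2
P[-5,-4,-1] = (-62 - (-158)) / (-1 - (-5)) = 24
P[-4,-1,1] = (-2 - (-62)) / (1 - (-4)) = 12
P[-5,-4,-1,1] = (12 - 24) / (1 - (-5)) = -2
P(-2) = 349 + (-158)·(3) + 24·(3)·(2) + (-2)·(3)·(2)·(-1) = 31

31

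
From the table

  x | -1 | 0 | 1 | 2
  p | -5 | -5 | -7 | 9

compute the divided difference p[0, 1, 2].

9

p[0,1] = (-7 - (-5)) / (1 - 0) = -2
p[1,2] = (9 - (-7)) / (2 - 1) = 16
p[0,1,2] = (16 - (-2)) / (2 - 0) = 9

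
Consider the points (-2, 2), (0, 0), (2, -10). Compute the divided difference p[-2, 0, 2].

-1

p[-2,0] = (0 - 2) / (0 - (-2)) = -1
p[0,2] = (-10 - 0) / (2 - 0) = -5
p[-2,0,2] = (-5 - (-1)) / (2 - (-2)) = -1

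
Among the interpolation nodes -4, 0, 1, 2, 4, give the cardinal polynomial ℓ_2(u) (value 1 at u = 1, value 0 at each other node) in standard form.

ℓ_2(u) = (u + 4)u(u - 2)(u - 4) / [(5)·(1)·(-1)·(-3)]
       = (u^4 - 2u^3 - 16u^2 + 32u) / (15)

ℓ_2(u) = (1/15)u^4 - (2/15)u^3 - (16/15)u^2 + (32/15)u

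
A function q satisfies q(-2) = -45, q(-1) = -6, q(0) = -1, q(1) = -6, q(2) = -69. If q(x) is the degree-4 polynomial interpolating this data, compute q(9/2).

-23119/16

Evaluate each Lagrange basis at x = 9/2:
L_0(9/2) = (11/2)·(9/2)·(7/2)·(5/2)/[(-1)·(-2)·(-3)·(-4)] = 1155/128
L_1(9/2) = (13/2)·(9/2)·(7/2)·(5/2)/[(1)·(-1)·(-2)·(-3)] = -1365/32
L_2(9/2) = (13/2)·(11/2)·(7/2)·(5/2)/[(2)·(1)·(-1)·(-2)] = 5005/64
L_3(9/2) = (13/2)·(11/2)·(9/2)·(5/2)/[(3)·(2)·(1)·(-1)] = -2145/32
L_4(9/2) = (13/2)·(11/2)·(9/2)·(7/2)/[(4)·(3)·(2)·(1)] = 3003/128
Sum: (-45)·(1155/128) + (-6)·(-1365/32) + (-1)·(5005/64) + (-6)·(-2145/32) + (-69)·(3003/128) = -23119/16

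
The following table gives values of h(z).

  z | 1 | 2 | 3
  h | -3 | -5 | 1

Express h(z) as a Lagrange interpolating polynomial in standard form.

h(z) = 4z^2 - 14z + 7

L_0(z) = (z - 2)(z - 3) / [2] = (1/2)z^2 - (5/2)z + 3
L_1(z) = (z - 1)(z - 3) / [-1] = -z^2 + 4z - 3
L_2(z) = (z - 1)(z - 2) / [2] = (1/2)z^2 - (3/2)z + 1
h(z) = (-3)·L_0 + (-5)·L_1 + 1·L_2
  (-3)·L_0(z) = -(3/2)z^2 + (15/2)z - 9
  (-5)·L_1(z) = 5z^2 - 20z + 15
  1·L_2(z) = (1/2)z^2 - (3/2)z + 1
Adding term by term: 4z^2 - 14z + 7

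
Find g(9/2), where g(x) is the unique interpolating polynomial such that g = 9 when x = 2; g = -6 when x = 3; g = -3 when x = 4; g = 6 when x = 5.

Evaluate each Lagrange basis at x = 9/2:
L_0(9/2) = (3/2)·(1/2)·(-1/2)/[(-1)·(-2)·(-3)] = 1/16
L_1(9/2) = (5/2)·(1/2)·(-1/2)/[(1)·(-1)·(-2)] = -5/16
L_2(9/2) = (5/2)·(3/2)·(-1/2)/[(2)·(1)·(-1)] = 15/16
L_3(9/2) = (5/2)·(3/2)·(1/2)/[(3)·(2)·(1)] = 5/16
Sum: 9·(1/16) + (-6)·(-5/16) + (-3)·(15/16) + 6·(5/16) = 3/2

3/2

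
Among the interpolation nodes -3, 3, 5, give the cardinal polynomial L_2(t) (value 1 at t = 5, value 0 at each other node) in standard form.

L_2(t) = (t + 3)(t - 3) / [(8)·(2)]
       = (t^2 - 9) / (16)

L_2(t) = (1/16)t^2 - 9/16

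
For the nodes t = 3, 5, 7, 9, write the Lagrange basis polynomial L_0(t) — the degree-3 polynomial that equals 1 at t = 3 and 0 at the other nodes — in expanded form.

L_0(t) = -(1/48)t^3 + (7/16)t^2 - (143/48)t + 105/16

L_0(t) = (t - 5)(t - 7)(t - 9) / [(-2)·(-4)·(-6)]
       = (t^3 - 21t^2 + 143t - 315) / (-48)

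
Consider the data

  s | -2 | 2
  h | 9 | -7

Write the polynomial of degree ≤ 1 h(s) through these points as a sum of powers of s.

h(s) = -4s + 1

L_0(s) = (s - 2) / [-4] = -(1/4)s + 1/2
L_1(s) = (s + 2) / [4] = (1/4)s + 1/2
h(s) = 9·L_0 + (-7)·L_1
  9·L_0(s) = -(9/4)s + 9/2
  (-7)·L_1(s) = -(7/4)s - 7/2
Adding term by term: -4s + 1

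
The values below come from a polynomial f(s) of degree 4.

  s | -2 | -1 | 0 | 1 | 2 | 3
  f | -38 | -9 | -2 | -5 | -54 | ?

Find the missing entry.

The 5 known values determine f uniquely (degree ≤ 4).
Evaluate each Lagrange basis at s = 3:
L_0(3) = (4)·(3)·(2)·(1)/[(-1)·(-2)·(-3)·(-4)] = 1
L_1(3) = (5)·(3)·(2)·(1)/[(1)·(-1)·(-2)·(-3)] = -5
L_2(3) = (5)·(4)·(2)·(1)/[(2)·(1)·(-1)·(-2)] = 10
L_3(3) = (5)·(4)·(3)·(1)/[(3)·(2)·(1)·(-1)] = -10
L_4(3) = (5)·(4)·(3)·(2)/[(4)·(3)·(2)·(1)] = 5
Sum: (-38)·(1) + (-9)·(-5) + (-2)·(10) + (-5)·(-10) + (-54)·(5) = -233

-233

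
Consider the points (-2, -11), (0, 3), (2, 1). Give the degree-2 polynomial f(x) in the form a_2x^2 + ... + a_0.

f(x) = -2x^2 + 3x + 3

Newton's divided differences:
f[-2,0] = (3 - (-11)) / (0 - (-2)) = 7
f[0,2] = (1 - 3) / (2 - 0) = -1
f[-2,0,2] = (-1 - 7) / (2 - (-2)) = -2
f(x) = -11 + 7·(x + 2) + (-2)·(x + 2)x
Expanding: f(x) = -2x^2 + 3x + 3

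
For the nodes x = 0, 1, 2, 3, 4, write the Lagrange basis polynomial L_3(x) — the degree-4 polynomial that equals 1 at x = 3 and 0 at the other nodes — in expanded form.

L_3(x) = -(1/6)x^4 + (7/6)x^3 - (7/3)x^2 + (4/3)x

L_3(x) = x(x - 1)(x - 2)(x - 4) / [(3)·(2)·(1)·(-1)]
       = (x^4 - 7x^3 + 14x^2 - 8x) / (-6)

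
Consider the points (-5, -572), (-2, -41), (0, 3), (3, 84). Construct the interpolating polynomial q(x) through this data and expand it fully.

q(x) = 4x^3 - 3x^2 + 3

Newton's divided differences:
q[-5,-2] = (-41 - (-572)) / (-2 - (-5)) = 177
q[-2,0] = (3 - (-41)) / (0 - (-2)) = 22
q[0,3] = (84 - 3) / (3 - 0) = 27
q[-5,-2,0] = (22 - 177) / (0 - (-5)) = -31
q[-2,0,3] = (27 - 22) / (3 - (-2)) = 1
q[-5,-2,0,3] = (1 - (-31)) / (3 - (-5)) = 4
q(x) = -572 + 177·(x + 5) + (-31)·(x + 5)(x + 2) + 4·(x + 5)(x + 2)x
Expanding: q(x) = 4x^3 - 3x^2 + 3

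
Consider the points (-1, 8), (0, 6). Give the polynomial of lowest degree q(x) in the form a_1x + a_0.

L_0(x) = x / [-1] = -x
L_1(x) = (x + 1) / [1] = x + 1
q(x) = 8·L_0 + 6·L_1
  8·L_0(x) = -8x
  6·L_1(x) = 6x + 6
Adding term by term: -2x + 6

q(x) = -2x + 6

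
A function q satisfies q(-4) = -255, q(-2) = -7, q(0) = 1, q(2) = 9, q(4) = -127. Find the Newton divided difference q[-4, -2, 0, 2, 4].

-1

q[-4,-2] = (-7 - (-255)) / (-2 - (-4)) = 124
q[-2,0] = (1 - (-7)) / (0 - (-2)) = 4
q[0,2] = (9 - 1) / (2 - 0) = 4
q[2,4] = (-127 - 9) / (4 - 2) = -68
q[-4,-2,0] = (4 - 124) / (0 - (-4)) = -30
q[-2,0,2] = (4 - 4) / (2 - (-2)) = 0
q[0,2,4] = (-68 - 4) / (4 - 0) = -18
q[-4,-2,0,2] = (0 - (-30)) / (2 - (-4)) = 5
q[-2,0,2,4] = (-18 - 0) / (4 - (-2)) = -3
q[-4,-2,0,2,4] = (-3 - 5) / (4 - (-4)) = -1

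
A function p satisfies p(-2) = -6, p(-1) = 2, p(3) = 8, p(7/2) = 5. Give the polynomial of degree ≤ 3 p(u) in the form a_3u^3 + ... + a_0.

p(u) = -(1/15)u^3 - (13/10)u^2 + (137/30)u + 39/5

Newton's divided differences:
p[-2,-1] = (2 - (-6)) / (-1 - (-2)) = 8
p[-1,3] = (8 - 2) / (3 - (-1)) = 3/2
p[3,7/2] = (5 - 8) / (7/2 - 3) = -6
p[-2,-1,3] = (3/2 - 8) / (3 - (-2)) = -13/10
p[-1,3,7/2] = (-6 - 3/2) / (7/2 - (-1)) = -5/3
p[-2,-1,3,7/2] = (-5/3 - (-13/10)) / (7/2 - (-2)) = -1/15
p(u) = -6 + 8·(u + 2) + (-13/10)·(u + 2)(u + 1) + (-1/15)·(u + 2)(u + 1)(u - 3)
Expanding: p(u) = -(1/15)u^3 - (13/10)u^2 + (137/30)u + 39/5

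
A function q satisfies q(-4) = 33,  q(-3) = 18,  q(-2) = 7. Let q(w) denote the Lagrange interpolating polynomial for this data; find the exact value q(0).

-3

L_0(0) = (3)·(2)/[(-1)·(-2)] = 3
L_1(0) = (4)·(2)/[(1)·(-1)] = -8
L_2(0) = (4)·(3)/[(2)·(1)] = 6
Sum: 33·(3) + 18·(-8) + 7·(6) = -3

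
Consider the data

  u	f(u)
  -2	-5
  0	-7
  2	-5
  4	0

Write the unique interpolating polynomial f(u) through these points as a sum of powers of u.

f(u) = -(1/48)u^3 + (1/2)u^2 + (1/12)u - 7

L_0(u) = u(u - 2)(u - 4) / [-48] = -(1/48)u^3 + (1/8)u^2 - (1/6)u
L_1(u) = (u + 2)(u - 2)(u - 4) / [16] = (1/16)u^3 - (1/4)u^2 - (1/4)u + 1
L_2(u) = (u + 2)u(u - 4) / [-16] = -(1/16)u^3 + (1/8)u^2 + (1/2)u
L_3(u) = (u + 2)u(u - 2) / [48] = (1/48)u^3 - (1/12)u
f(u) = (-5)·L_0 + (-7)·L_1 + (-5)·L_2 + 0·L_3
  (-5)·L_0(u) = (5/48)u^3 - (5/8)u^2 + (5/6)u
  (-7)·L_1(u) = -(7/16)u^3 + (7/4)u^2 + (7/4)u - 7
  (-5)·L_2(u) = (5/16)u^3 - (5/8)u^2 - (5/2)u
  0·L_3(u) = 0
Adding term by term: -(1/48)u^3 + (1/2)u^2 + (1/12)u - 7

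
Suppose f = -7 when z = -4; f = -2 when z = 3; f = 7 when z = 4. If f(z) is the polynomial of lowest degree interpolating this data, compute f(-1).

Evaluate each Lagrange basis at z = -1:
L_0(-1) = (-4)·(-5)/[(-7)·(-8)] = 5/14
L_1(-1) = (3)·(-5)/[(7)·(-1)] = 15/7
L_2(-1) = (3)·(-4)/[(8)·(1)] = -3/2
Sum: (-7)·(5/14) + (-2)·(15/7) + 7·(-3/2) = -121/7

-121/7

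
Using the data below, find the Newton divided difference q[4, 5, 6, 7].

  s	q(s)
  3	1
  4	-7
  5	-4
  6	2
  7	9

-1/3

q[4,5] = (-4 - (-7)) / (5 - 4) = 3
q[5,6] = (2 - (-4)) / (6 - 5) = 6
q[6,7] = (9 - 2) / (7 - 6) = 7
q[4,5,6] = (6 - 3) / (6 - 4) = 3/2
q[5,6,7] = (7 - 6) / (7 - 5) = 1/2
q[4,5,6,7] = (1/2 - 3/2) / (7 - 4) = -1/3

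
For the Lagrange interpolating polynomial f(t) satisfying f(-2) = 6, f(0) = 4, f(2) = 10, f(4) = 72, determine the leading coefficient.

Build the Lagrange basis polynomials:
L_0(t) = t(t - 2)(t - 4) / [-48] = -(1/48)t^3 + (1/8)t^2 - (1/6)t
L_1(t) = (t + 2)(t - 2)(t - 4) / [16] = (1/16)t^3 - (1/4)t^2 - (1/4)t + 1
L_2(t) = (t + 2)t(t - 4) / [-16] = -(1/16)t^3 + (1/8)t^2 + (1/2)t
L_3(t) = (t + 2)t(t - 2) / [48] = (1/48)t^3 - (1/12)t
f(t) = 6·L_0 + 4·L_1 + 10·L_2 + 72·L_3
Only the coefficient of t^3 is needed; take it from each L_i and combine:
6·(-1/48) + 4·(1/16) + 10·(-1/16) + 72·(1/48) = 1

1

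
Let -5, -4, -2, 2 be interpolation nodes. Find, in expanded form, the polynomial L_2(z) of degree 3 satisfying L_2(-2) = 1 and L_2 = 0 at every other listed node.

L_2(z) = (z + 5)(z + 4)(z - 2) / [(3)·(2)·(-4)]
       = (z^3 + 7z^2 + 2z - 40) / (-24)

L_2(z) = -(1/24)z^3 - (7/24)z^2 - (1/12)z + 5/3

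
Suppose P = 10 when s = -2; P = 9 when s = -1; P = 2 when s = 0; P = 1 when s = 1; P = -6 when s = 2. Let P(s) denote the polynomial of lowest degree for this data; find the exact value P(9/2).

-5521/16

Using Newton's divided-difference form:
P[-2,-1] = (9 - 10) / (-1 - (-2)) = -1
P[-1,0] = (2 - 9) / (0 - (-1)) = -7
P[0,1] = (1 - 2) / (1 - 0) = -1
P[1,2] = (-6 - 1) / (2 - 1) = -7
P[-2,-1,0] = (-7 - (-1)) / (0 - (-2)) = -3
P[-1,0,1] = (-1 - (-7)) / (1 - (-1)) = 3
P[0,1,2] = (-7 - (-1)) / (2 - 0) = -3
P[-2,-1,0,1] = (3 - (-3)) / (1 - (-2)) = 2
P[-1,0,1,2] = (-3 - 3) / (2 - (-1)) = -2
P[-2,-1,0,1,2] = (-2 - 2) / (2 - (-2)) = -1
P(9/2) = 10 + (-1)·(13/2) + (-3)·(13/2)·(11/2) + 2·(13/2)·(11/2)·(9/2) + (-1)·(13/2)·(11/2)·(9/2)·(7/2) = -5521/16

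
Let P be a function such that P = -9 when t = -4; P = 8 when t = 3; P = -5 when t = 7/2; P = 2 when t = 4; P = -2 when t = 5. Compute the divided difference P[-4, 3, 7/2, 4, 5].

P[-4,3] = (8 - (-9)) / (3 - (-4)) = 17/7
P[3,7/2] = (-5 - 8) / (7/2 - 3) = -26
P[7/2,4] = (2 - (-5)) / (4 - 7/2) = 14
P[4,5] = (-2 - 2) / (5 - 4) = -4
P[-4,3,7/2] = (-26 - 17/7) / (7/2 - (-4)) = -398/105
P[3,7/2,4] = (14 - (-26)) / (4 - 3) = 40
P[7/2,4,5] = (-4 - 14) / (5 - 7/2) = -12
P[-4,3,7/2,4] = (40 - (-398/105)) / (4 - (-4)) = 2299/420
P[3,7/2,4,5] = (-12 - 40) / (5 - 3) = -26
P[-4,3,7/2,4,5] = (-26 - 2299/420) / (5 - (-4)) = -13219/3780

-13219/3780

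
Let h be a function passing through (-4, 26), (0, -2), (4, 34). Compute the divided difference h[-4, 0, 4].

2

h[-4,0] = (-2 - 26) / (0 - (-4)) = -7
h[0,4] = (34 - (-2)) / (4 - 0) = 9
h[-4,0,4] = (9 - (-7)) / (4 - (-4)) = 2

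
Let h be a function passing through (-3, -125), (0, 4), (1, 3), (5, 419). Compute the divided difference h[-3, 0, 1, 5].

h[-3,0] = (4 - (-125)) / (0 - (-3)) = 43
h[0,1] = (3 - 4) / (1 - 0) = -1
h[1,5] = (419 - 3) / (5 - 1) = 104
h[-3,0,1] = (-1 - 43) / (1 - (-3)) = -11
h[0,1,5] = (104 - (-1)) / (5 - 0) = 21
h[-3,0,1,5] = (21 - (-11)) / (5 - (-3)) = 4

4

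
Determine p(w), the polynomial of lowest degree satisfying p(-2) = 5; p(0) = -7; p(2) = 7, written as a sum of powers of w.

p(w) = (13/4)w^2 + (1/2)w - 7

Newton's divided differences:
p[-2,0] = (-7 - 5) / (0 - (-2)) = -6
p[0,2] = (7 - (-7)) / (2 - 0) = 7
p[-2,0,2] = (7 - (-6)) / (2 - (-2)) = 13/4
p(w) = 5 + (-6)·(w + 2) + (13/4)·(w + 2)w
Expanding: p(w) = (13/4)w^2 + (1/2)w - 7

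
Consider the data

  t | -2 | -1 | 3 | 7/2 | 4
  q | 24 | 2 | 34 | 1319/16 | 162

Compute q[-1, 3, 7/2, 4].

17/2

q[-1,3] = (34 - 2) / (3 - (-1)) = 8
q[3,7/2] = (1319/16 - 34) / (7/2 - 3) = 775/8
q[7/2,4] = (162 - 1319/16) / (4 - 7/2) = 1273/8
q[-1,3,7/2] = (775/8 - 8) / (7/2 - (-1)) = 79/4
q[3,7/2,4] = (1273/8 - 775/8) / (4 - 3) = 249/4
q[-1,3,7/2,4] = (249/4 - 79/4) / (4 - (-1)) = 17/2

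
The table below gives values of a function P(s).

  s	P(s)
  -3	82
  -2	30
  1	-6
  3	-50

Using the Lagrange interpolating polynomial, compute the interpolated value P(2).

Evaluate each Lagrange basis at s = 2:
L_0(2) = (4)·(1)·(-1)/[(-1)·(-4)·(-6)] = 1/6
L_1(2) = (5)·(1)·(-1)/[(1)·(-3)·(-5)] = -1/3
L_2(2) = (5)·(4)·(-1)/[(4)·(3)·(-2)] = 5/6
L_3(2) = (5)·(4)·(1)/[(6)·(5)·(2)] = 1/3
Sum: 82·(1/6) + 30·(-1/3) + (-6)·(5/6) + (-50)·(1/3) = -18

-18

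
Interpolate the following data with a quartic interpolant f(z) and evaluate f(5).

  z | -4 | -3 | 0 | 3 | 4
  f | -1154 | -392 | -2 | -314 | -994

-2432

Using Newton's divided-difference form:
f[-4,-3] = (-392 - (-1154)) / (-3 - (-4)) = 762
f[-3,0] = (-2 - (-392)) / (0 - (-3)) = 130
f[0,3] = (-314 - (-2)) / (3 - 0) = -104
f[3,4] = (-994 - (-314)) / (4 - 3) = -680
f[-4,-3,0] = (130 - 762) / (0 - (-4)) = -158
f[-3,0,3] = (-104 - 130) / (3 - (-3)) = -39
f[0,3,4] = (-680 - (-104)) / (4 - 0) = -144
f[-4,-3,0,3] = (-39 - (-158)) / (3 - (-4)) = 17
f[-3,0,3,4] = (-144 - (-39)) / (4 - (-3)) = -15
f[-4,-3,0,3,4] = (-15 - 17) / (4 - (-4)) = -4
f(5) = -1154 + 762·(9) + (-158)·(9)·(8) + 17·(9)·(8)·(5) + (-4)·(9)·(8)·(5)·(2) = -2432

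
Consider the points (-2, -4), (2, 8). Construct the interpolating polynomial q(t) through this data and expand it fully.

q(t) = 3t + 2

L_0(t) = (t - 2) / [-4] = -(1/4)t + 1/2
L_1(t) = (t + 2) / [4] = (1/4)t + 1/2
q(t) = (-4)·L_0 + 8·L_1
  (-4)·L_0(t) = t - 2
  8·L_1(t) = 2t + 4
Adding term by term: 3t + 2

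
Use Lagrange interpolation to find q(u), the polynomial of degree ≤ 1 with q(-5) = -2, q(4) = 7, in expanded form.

q(u) = u + 3

L_0(u) = (u - 4) / [-9] = -(1/9)u + 4/9
L_1(u) = (u + 5) / [9] = (1/9)u + 5/9
q(u) = (-2)·L_0 + 7·L_1
  (-2)·L_0(u) = (2/9)u - 8/9
  7·L_1(u) = (7/9)u + 35/9
Adding term by term: u + 3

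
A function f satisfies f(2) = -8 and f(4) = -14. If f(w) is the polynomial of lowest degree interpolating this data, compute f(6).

Evaluate each Lagrange basis at w = 6:
L_0(6) = (2)/[(-2)] = -1
L_1(6) = (4)/[(2)] = 2
Sum: (-8)·(-1) + (-14)·(2) = -20

-20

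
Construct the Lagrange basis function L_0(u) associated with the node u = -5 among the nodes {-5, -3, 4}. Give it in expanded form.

L_0(u) = (u + 3)(u - 4) / [(-2)·(-9)]
       = (u^2 - u - 12) / (18)

L_0(u) = (1/18)u^2 - (1/18)u - 2/3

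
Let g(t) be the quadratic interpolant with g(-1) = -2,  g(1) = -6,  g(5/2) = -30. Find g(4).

Using Newton's divided-difference form:
g[-1,1] = (-6 - (-2)) / (1 - (-1)) = -2
g[1,5/2] = (-30 - (-6)) / (5/2 - 1) = -16
g[-1,1,5/2] = (-16 - (-2)) / (5/2 - (-1)) = -4
g(4) = -2 + (-2)·(5) + (-4)·(5)·(3) = -72

-72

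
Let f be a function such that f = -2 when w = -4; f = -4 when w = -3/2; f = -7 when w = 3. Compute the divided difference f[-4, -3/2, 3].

2/105

f[-4,-3/2] = (-4 - (-2)) / (-3/2 - (-4)) = -4/5
f[-3/2,3] = (-7 - (-4)) / (3 - (-3/2)) = -2/3
f[-4,-3/2,3] = (-2/3 - (-4/5)) / (3 - (-4)) = 2/105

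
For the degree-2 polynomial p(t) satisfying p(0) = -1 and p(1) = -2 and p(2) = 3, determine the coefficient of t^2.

Build the Lagrange basis polynomials:
L_0(t) = (t - 1)(t - 2) / [2] = (1/2)t^2 - (3/2)t + 1
L_1(t) = t(t - 2) / [-1] = -t^2 + 2t
L_2(t) = t(t - 1) / [2] = (1/2)t^2 - (1/2)t
p(t) = (-1)·L_0 + (-2)·L_1 + 3·L_2
Only the coefficient of t^2 is needed; take it from each L_i and combine:
(-1)·(1/2) + (-2)·(-1) + 3·(1/2) = 3

3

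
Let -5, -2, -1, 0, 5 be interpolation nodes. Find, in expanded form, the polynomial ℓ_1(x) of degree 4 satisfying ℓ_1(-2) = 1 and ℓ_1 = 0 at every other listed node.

ℓ_1(x) = -(1/42)x^4 - (1/42)x^3 + (25/42)x^2 + (25/42)x

ℓ_1(x) = (x + 5)(x + 1)x(x - 5) / [(3)·(-1)·(-2)·(-7)]
       = (x^4 + x^3 - 25x^2 - 25x) / (-42)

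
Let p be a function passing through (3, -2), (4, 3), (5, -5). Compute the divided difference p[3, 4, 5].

-13/2

p[3,4] = (3 - (-2)) / (4 - 3) = 5
p[4,5] = (-5 - 3) / (5 - 4) = -8
p[3,4,5] = (-8 - 5) / (5 - 3) = -13/2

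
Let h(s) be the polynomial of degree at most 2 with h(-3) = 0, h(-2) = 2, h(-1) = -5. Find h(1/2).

Evaluate each Lagrange basis at s = 1/2:
L_0(1/2) = (5/2)·(3/2)/[(-1)·(-2)] = 15/8
L_1(1/2) = (7/2)·(3/2)/[(1)·(-1)] = -21/4
L_2(1/2) = (7/2)·(5/2)/[(2)·(1)] = 35/8
Sum: 0 + 2·(-21/4) + (-5)·(35/8) = -259/8

-259/8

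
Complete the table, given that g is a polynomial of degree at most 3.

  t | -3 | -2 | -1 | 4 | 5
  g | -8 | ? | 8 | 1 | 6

63/20

The 4 known values determine g uniquely (degree ≤ 3).
Evaluate each Lagrange basis at t = -2:
L_0(-2) = (-1)·(-6)·(-7)/[(-2)·(-7)·(-8)] = 3/8
L_1(-2) = (1)·(-6)·(-7)/[(2)·(-5)·(-6)] = 7/10
L_2(-2) = (1)·(-1)·(-7)/[(7)·(5)·(-1)] = -1/5
L_3(-2) = (1)·(-1)·(-6)/[(8)·(6)·(1)] = 1/8
Sum: (-8)·(3/8) + 8·(7/10) + 1·(-1/5) + 6·(1/8) = 63/20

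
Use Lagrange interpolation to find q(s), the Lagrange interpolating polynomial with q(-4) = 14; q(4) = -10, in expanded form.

q(s) = -3s + 2

L_0(s) = (s - 4) / [-8] = -(1/8)s + 1/2
L_1(s) = (s + 4) / [8] = (1/8)s + 1/2
q(s) = 14·L_0 + (-10)·L_1
  14·L_0(s) = -(7/4)s + 7
  (-10)·L_1(s) = -(5/4)s - 5
Adding term by term: -3s + 2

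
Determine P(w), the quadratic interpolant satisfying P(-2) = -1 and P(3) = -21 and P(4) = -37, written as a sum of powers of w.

Newton's divided differences:
P[-2,3] = (-21 - (-1)) / (3 - (-2)) = -4
P[3,4] = (-37 - (-21)) / (4 - 3) = -16
P[-2,3,4] = (-16 - (-4)) / (4 - (-2)) = -2
P(w) = -1 + (-4)·(w + 2) + (-2)·(w + 2)(w - 3)
Expanding: P(w) = -2w^2 - 2w + 3

P(w) = -2w^2 - 2w + 3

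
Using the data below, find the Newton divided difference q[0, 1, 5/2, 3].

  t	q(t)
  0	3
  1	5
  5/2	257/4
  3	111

q[0,1] = (5 - 3) / (1 - 0) = 2
q[1,5/2] = (257/4 - 5) / (5/2 - 1) = 79/2
q[5/2,3] = (111 - 257/4) / (3 - 5/2) = 187/2
q[0,1,5/2] = (79/2 - 2) / (5/2 - 0) = 15
q[1,5/2,3] = (187/2 - 79/2) / (3 - 1) = 27
q[0,1,5/2,3] = (27 - 15) / (3 - 0) = 4

4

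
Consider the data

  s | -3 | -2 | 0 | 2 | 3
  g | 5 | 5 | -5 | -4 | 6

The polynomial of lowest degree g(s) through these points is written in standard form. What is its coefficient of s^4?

-1/24

The leading coefficient equals the top divided difference g[-3,-2,0,2,3].
g[-3,-2] = (5 - 5) / (-2 - (-3)) = 0
g[-2,0] = (-5 - 5) / (0 - (-2)) = -5
g[0,2] = (-4 - (-5)) / (2 - 0) = 1/2
g[2,3] = (6 - (-4)) / (3 - 2) = 10
g[-3,-2,0] = (-5 - 0) / (0 - (-3)) = -5/3
g[-2,0,2] = (1/2 - (-5)) / (2 - (-2)) = 11/8
g[0,2,3] = (10 - 1/2) / (3 - 0) = 19/6
g[-3,-2,0,2] = (11/8 - (-5/3)) / (2 - (-3)) = 73/120
g[-2,0,2,3] = (19/6 - 11/8) / (3 - (-2)) = 43/120
g[-3,-2,0,2,3] = (43/120 - 73/120) / (3 - (-3)) = -1/24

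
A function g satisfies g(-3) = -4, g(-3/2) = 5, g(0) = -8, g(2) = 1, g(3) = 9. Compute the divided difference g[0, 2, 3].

7/6

g[0,2] = (1 - (-8)) / (2 - 0) = 9/2
g[2,3] = (9 - 1) / (3 - 2) = 8
g[0,2,3] = (8 - 9/2) / (3 - 0) = 7/6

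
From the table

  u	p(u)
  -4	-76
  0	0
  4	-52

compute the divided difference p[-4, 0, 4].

-4

p[-4,0] = (0 - (-76)) / (0 - (-4)) = 19
p[0,4] = (-52 - 0) / (4 - 0) = -13
p[-4,0,4] = (-13 - 19) / (4 - (-4)) = -4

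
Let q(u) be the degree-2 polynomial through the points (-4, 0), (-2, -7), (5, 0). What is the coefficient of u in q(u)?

-1/2

L_0(u) = (u + 2)(u - 5) / [18] = (1/18)u^2 - (1/6)u - 5/9
L_1(u) = (u + 4)(u - 5) / [-14] = -(1/14)u^2 + (1/14)u + 10/7
L_2(u) = (u + 4)(u + 2) / [63] = (1/63)u^2 + (2/21)u + 8/63
q(u) = 0·L_0 + (-7)·L_1 + 0·L_2
Only the coefficient of u is needed; take it from each L_i and combine:
0·(-1/6) + (-7)·(1/14) + 0·(2/21) = -1/2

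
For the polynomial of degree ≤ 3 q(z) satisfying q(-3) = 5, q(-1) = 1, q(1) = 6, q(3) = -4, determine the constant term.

Build the Lagrange basis polynomials:
L_0(z) = (z + 1)(z - 1)(z - 3) / [-48] = -(1/48)z^3 + (1/16)z^2 + (1/48)z - 1/16
L_1(z) = (z + 3)(z - 1)(z - 3) / [16] = (1/16)z^3 - (1/16)z^2 - (9/16)z + 9/16
L_2(z) = (z + 3)(z + 1)(z - 3) / [-16] = -(1/16)z^3 - (1/16)z^2 + (9/16)z + 9/16
L_3(z) = (z + 3)(z + 1)(z - 1) / [48] = (1/48)z^3 + (1/16)z^2 - (1/48)z - 1/16
q(z) = 5·L_0 + 1·L_1 + 6·L_2 + (-4)·L_3
Only the constant term is needed; take it from each L_i and combine:
5·(-1/16) + 1·(9/16) + 6·(9/16) + (-4)·(-1/16) = 31/8

31/8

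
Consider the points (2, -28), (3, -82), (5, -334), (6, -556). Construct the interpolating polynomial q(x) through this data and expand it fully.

Build the Lagrange basis polynomials:
L_0(x) = (x - 3)(x - 5)(x - 6) / [-12] = -(1/12)x^3 + (7/6)x^2 - (21/4)x + 15/2
L_1(x) = (x - 2)(x - 5)(x - 6) / [6] = (1/6)x^3 - (13/6)x^2 + (26/3)x - 10
L_2(x) = (x - 2)(x - 3)(x - 6) / [-6] = -(1/6)x^3 + (11/6)x^2 - 6x + 6
L_3(x) = (x - 2)(x - 3)(x - 5) / [12] = (1/12)x^3 - (5/6)x^2 + (31/12)x - 5/2
q(x) = (-28)·L_0 + (-82)·L_1 + (-334)·L_2 + (-556)·L_3
  (-28)·L_0(x) = (7/3)x^3 - (98/3)x^2 + 147x - 210
  (-82)·L_1(x) = -(41/3)x^3 + (533/3)x^2 - (2132/3)x + 820
  (-334)·L_2(x) = (167/3)x^3 - (1837/3)x^2 + 2004x - 2004
  (-556)·L_3(x) = -(139/3)x^3 + (1390/3)x^2 - (4309/3)x + 1390
Adding term by term: -2x^3 - 4x^2 + 4x - 4

q(x) = -2x^3 - 4x^2 + 4x - 4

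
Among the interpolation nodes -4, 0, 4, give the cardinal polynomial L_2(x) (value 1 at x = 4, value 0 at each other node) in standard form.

L_2(x) = (1/32)x^2 + (1/8)x

L_2(x) = (x + 4)x / [(8)·(4)]
       = (x^2 + 4x) / (32)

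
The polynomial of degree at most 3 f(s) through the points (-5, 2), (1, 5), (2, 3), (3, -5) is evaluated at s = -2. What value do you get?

Evaluate each Lagrange basis at s = -2:
L_0(-2) = (-3)·(-4)·(-5)/[(-6)·(-7)·(-8)] = 5/28
L_1(-2) = (3)·(-4)·(-5)/[(6)·(-1)·(-2)] = 5
L_2(-2) = (3)·(-3)·(-5)/[(7)·(1)·(-1)] = -45/7
L_3(-2) = (3)·(-3)·(-4)/[(8)·(2)·(1)] = 9/4
Sum: 2·(5/28) + 5·(5) + 3·(-45/7) + (-5)·(9/4) = -145/28

-145/28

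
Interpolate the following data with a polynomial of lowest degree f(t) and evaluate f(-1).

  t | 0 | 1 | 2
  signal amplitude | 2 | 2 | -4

L_0(-1) = (-2)·(-3)/[(-1)·(-2)] = 3
L_1(-1) = (-1)·(-3)/[(1)·(-1)] = -3
L_2(-1) = (-1)·(-2)/[(2)·(1)] = 1
Sum: 2·(3) + 2·(-3) + (-4)·(1) = -4

-4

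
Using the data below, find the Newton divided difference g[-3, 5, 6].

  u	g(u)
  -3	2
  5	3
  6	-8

g[-3,5] = (3 - 2) / (5 - (-3)) = 1/8
g[5,6] = (-8 - 3) / (6 - 5) = -11
g[-3,5,6] = (-11 - 1/8) / (6 - (-3)) = -89/72

-89/72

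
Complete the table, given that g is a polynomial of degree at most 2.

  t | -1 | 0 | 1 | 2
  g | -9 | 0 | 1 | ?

-6

The 3 known values determine g uniquely (degree ≤ 2).
Evaluate each Lagrange basis at t = 2:
L_0(2) = (2)·(1)/[(-1)·(-2)] = 1
L_1(2) = (3)·(1)/[(1)·(-1)] = -3
L_2(2) = (3)·(2)/[(2)·(1)] = 3
Sum: (-9)·(1) + 0 + 1·(3) = -6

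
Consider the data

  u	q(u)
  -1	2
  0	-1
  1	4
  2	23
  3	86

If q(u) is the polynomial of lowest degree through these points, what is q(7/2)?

2399/16

Evaluate each Lagrange basis at u = 7/2:
L_0(7/2) = (7/2)·(5/2)·(3/2)·(1/2)/[(-1)·(-2)·(-3)·(-4)] = 35/128
L_1(7/2) = (9/2)·(5/2)·(3/2)·(1/2)/[(1)·(-1)·(-2)·(-3)] = -45/32
L_2(7/2) = (9/2)·(7/2)·(3/2)·(1/2)/[(2)·(1)·(-1)·(-2)] = 189/64
L_3(7/2) = (9/2)·(7/2)·(5/2)·(1/2)/[(3)·(2)·(1)·(-1)] = -105/32
L_4(7/2) = (9/2)·(7/2)·(5/2)·(3/2)/[(4)·(3)·(2)·(1)] = 315/128
Sum: 2·(35/128) + (-1)·(-45/32) + 4·(189/64) + 23·(-105/32) + 86·(315/128) = 2399/16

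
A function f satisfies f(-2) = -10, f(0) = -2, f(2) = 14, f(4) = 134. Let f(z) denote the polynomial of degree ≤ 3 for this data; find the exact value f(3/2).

Evaluate each Lagrange basis at z = 3/2:
L_0(3/2) = (3/2)·(-1/2)·(-5/2)/[(-2)·(-4)·(-6)] = -5/128
L_1(3/2) = (7/2)·(-1/2)·(-5/2)/[(2)·(-2)·(-4)] = 35/128
L_2(3/2) = (7/2)·(3/2)·(-5/2)/[(4)·(2)·(-2)] = 105/128
L_3(3/2) = (7/2)·(3/2)·(-1/2)/[(6)·(4)·(2)] = -7/128
Sum: (-10)·(-5/128) + (-2)·(35/128) + 14·(105/128) + 134·(-7/128) = 4

4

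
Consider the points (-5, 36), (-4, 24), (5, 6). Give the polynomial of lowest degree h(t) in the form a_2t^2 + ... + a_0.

h(t) = t^2 - 3t - 4

Newton's divided differences:
h[-5,-4] = (24 - 36) / (-4 - (-5)) = -12
h[-4,5] = (6 - 24) / (5 - (-4)) = -2
h[-5,-4,5] = (-2 - (-12)) / (5 - (-5)) = 1
h(t) = 36 + (-12)·(t + 5) + 1·(t + 5)(t + 4)
Expanding: h(t) = t^2 - 3t - 4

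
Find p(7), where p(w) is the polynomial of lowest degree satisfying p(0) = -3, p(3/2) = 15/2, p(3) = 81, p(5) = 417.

1201

L_0(7) = (11/2)·(4)·(2)/[(-3/2)·(-3)·(-5)] = -88/45
L_1(7) = (7)·(4)·(2)/[(3/2)·(-3/2)·(-7/2)] = 64/9
L_2(7) = (7)·(11/2)·(2)/[(3)·(3/2)·(-2)] = -77/9
L_3(7) = (7)·(11/2)·(4)/[(5)·(7/2)·(2)] = 22/5
Sum: (-3)·(-88/45) + 15/2·(64/9) + 81·(-77/9) + 417·(22/5) = 1201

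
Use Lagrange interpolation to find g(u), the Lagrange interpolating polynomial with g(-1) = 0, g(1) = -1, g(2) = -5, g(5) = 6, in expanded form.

g(u) = (37/72)u^3 - (79/36)u^2 - (73/72)u + 61/36

L_0(u) = (u - 1)(u - 2)(u - 5) / [-36] = -(1/36)u^3 + (2/9)u^2 - (17/36)u + 5/18
L_1(u) = (u + 1)(u - 2)(u - 5) / [8] = (1/8)u^3 - (3/4)u^2 + (3/8)u + 5/4
L_2(u) = (u + 1)(u - 1)(u - 5) / [-9] = -(1/9)u^3 + (5/9)u^2 + (1/9)u - 5/9
L_3(u) = (u + 1)(u - 1)(u - 2) / [72] = (1/72)u^3 - (1/36)u^2 - (1/72)u + 1/36
g(u) = 0·L_0 + (-1)·L_1 + (-5)·L_2 + 6·L_3
  0·L_0(u) = 0
  (-1)·L_1(u) = -(1/8)u^3 + (3/4)u^2 - (3/8)u - 5/4
  (-5)·L_2(u) = (5/9)u^3 - (25/9)u^2 - (5/9)u + 25/9
  6·L_3(u) = (1/12)u^3 - (1/6)u^2 - (1/12)u + 1/6
Adding term by term: (37/72)u^3 - (79/36)u^2 - (73/72)u + 61/36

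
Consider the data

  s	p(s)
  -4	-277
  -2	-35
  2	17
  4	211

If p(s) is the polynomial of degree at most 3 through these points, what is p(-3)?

Using Newton's divided-difference form:
p[-4,-2] = (-35 - (-277)) / (-2 - (-4)) = 121
p[-2,2] = (17 - (-35)) / (2 - (-2)) = 13
p[2,4] = (211 - 17) / (4 - 2) = 97
p[-4,-2,2] = (13 - 121) / (2 - (-4)) = -18
p[-2,2,4] = (97 - 13) / (4 - (-2)) = 14
p[-4,-2,2,4] = (14 - (-18)) / (4 - (-4)) = 4
p(-3) = -277 + 121·(1) + (-18)·(1)·(-1) + 4·(1)·(-1)·(-5) = -118

-118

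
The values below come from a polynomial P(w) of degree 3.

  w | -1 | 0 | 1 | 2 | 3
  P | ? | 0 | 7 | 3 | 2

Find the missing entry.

The 4 known values determine P uniquely (degree ≤ 3).
Evaluate each Lagrange basis at w = -1:
L_0(-1) = (-2)·(-3)·(-4)/[(-1)·(-2)·(-3)] = 4
L_1(-1) = (-1)·(-3)·(-4)/[(1)·(-1)·(-2)] = -6
L_2(-1) = (-1)·(-2)·(-4)/[(2)·(1)·(-1)] = 4
L_3(-1) = (-1)·(-2)·(-3)/[(3)·(2)·(1)] = -1
Sum: 0 + 7·(-6) + 3·(4) + 2·(-1) = -32

-32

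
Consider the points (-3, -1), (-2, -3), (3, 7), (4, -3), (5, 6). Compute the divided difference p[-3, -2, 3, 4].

-8/21

p[-3,-2] = (-3 - (-1)) / (-2 - (-3)) = -2
p[-2,3] = (7 - (-3)) / (3 - (-2)) = 2
p[3,4] = (-3 - 7) / (4 - 3) = -10
p[-3,-2,3] = (2 - (-2)) / (3 - (-3)) = 2/3
p[-2,3,4] = (-10 - 2) / (4 - (-2)) = -2
p[-3,-2,3,4] = (-2 - 2/3) / (4 - (-3)) = -8/21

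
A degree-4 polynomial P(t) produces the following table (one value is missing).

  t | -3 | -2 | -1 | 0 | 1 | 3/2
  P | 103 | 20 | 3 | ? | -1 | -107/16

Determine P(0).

4

The 5 known values determine P uniquely (degree ≤ 4).
Evaluate each Lagrange basis at t = 0:
L_0(0) = (2)·(1)·(-1)·(-3/2)/[(-1)·(-2)·(-4)·(-9/2)] = 1/12
L_1(0) = (3)·(1)·(-1)·(-3/2)/[(1)·(-1)·(-3)·(-7/2)] = -3/7
L_2(0) = (3)·(2)·(-1)·(-3/2)/[(2)·(1)·(-2)·(-5/2)] = 9/10
L_3(0) = (3)·(2)·(1)·(-3/2)/[(4)·(3)·(2)·(-1/2)] = 3/4
L_4(0) = (3)·(2)·(1)·(-1)/[(9/2)·(7/2)·(5/2)·(1/2)] = -32/105
Sum: 103·(1/12) + 20·(-3/7) + 3·(9/10) + (-1)·(3/4) + (-107/16)·(-32/105) = 4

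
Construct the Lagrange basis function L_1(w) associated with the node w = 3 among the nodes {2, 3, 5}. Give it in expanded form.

L_1(w) = (w - 2)(w - 5) / [(1)·(-2)]
       = (w^2 - 7w + 10) / (-2)

L_1(w) = -(1/2)w^2 + (7/2)w - 5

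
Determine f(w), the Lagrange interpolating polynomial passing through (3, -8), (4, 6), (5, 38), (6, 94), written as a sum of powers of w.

Build the Lagrange basis polynomials:
L_0(w) = (w - 4)(w - 5)(w - 6) / [-6] = -(1/6)w^3 + (5/2)w^2 - (37/3)w + 20
L_1(w) = (w - 3)(w - 5)(w - 6) / [2] = (1/2)w^3 - 7w^2 + (63/2)w - 45
L_2(w) = (w - 3)(w - 4)(w - 6) / [-2] = -(1/2)w^3 + (13/2)w^2 - 27w + 36
L_3(w) = (w - 3)(w - 4)(w - 5) / [6] = (1/6)w^3 - 2w^2 + (47/6)w - 10
f(w) = (-8)·L_0 + 6·L_1 + 38·L_2 + 94·L_3
  (-8)·L_0(w) = (4/3)w^3 - 20w^2 + (296/3)w - 160
  6·L_1(w) = 3w^3 - 42w^2 + 189w - 270
  38·L_2(w) = -19w^3 + 247w^2 - 1026w + 1368
  94·L_3(w) = (47/3)w^3 - 188w^2 + (2209/3)w - 940
Adding term by term: w^3 - 3w^2 - 2w - 2

f(w) = w^3 - 3w^2 - 2w - 2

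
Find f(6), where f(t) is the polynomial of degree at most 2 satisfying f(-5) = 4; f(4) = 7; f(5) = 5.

Using Newton's divided-difference form:
f[-5,4] = (7 - 4) / (4 - (-5)) = 1/3
f[4,5] = (5 - 7) / (5 - 4) = -2
f[-5,4,5] = (-2 - 1/3) / (5 - (-5)) = -7/30
f(6) = 4 + (1/3)·(11) + (-7/30)·(11)·(2) = 38/15

38/15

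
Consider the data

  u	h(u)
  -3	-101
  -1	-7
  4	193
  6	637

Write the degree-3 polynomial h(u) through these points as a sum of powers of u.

Build the Lagrange basis polynomials:
L_0(u) = (u + 1)(u - 4)(u - 6) / [-126] = -(1/126)u^3 + (1/14)u^2 - (1/9)u - 4/21
L_1(u) = (u + 3)(u - 4)(u - 6) / [70] = (1/70)u^3 - (1/10)u^2 - (3/35)u + 36/35
L_2(u) = (u + 3)(u + 1)(u - 6) / [-70] = -(1/70)u^3 + (1/35)u^2 + (3/10)u + 9/35
L_3(u) = (u + 3)(u + 1)(u - 4) / [126] = (1/126)u^3 - (13/126)u - 2/21
h(u) = (-101)·L_0 + (-7)·L_1 + 193·L_2 + 637·L_3
  (-101)·L_0(u) = (101/126)u^3 - (101/14)u^2 + (101/9)u + 404/21
  (-7)·L_1(u) = -(1/10)u^3 + (7/10)u^2 + (3/5)u - 36/5
  193·L_2(u) = -(193/70)u^3 + (193/35)u^2 + (579/10)u + 1737/35
  637·L_3(u) = (91/18)u^3 - (1183/18)u - 182/3
Adding term by term: 3u^3 - u^2 + 4u + 1

h(u) = 3u^3 - u^2 + 4u + 1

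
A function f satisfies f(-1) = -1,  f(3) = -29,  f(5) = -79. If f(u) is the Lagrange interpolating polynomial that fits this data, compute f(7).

Evaluate each Lagrange basis at u = 7:
L_0(7) = (4)·(2)/[(-4)·(-6)] = 1/3
L_1(7) = (8)·(2)/[(4)·(-2)] = -2
L_2(7) = (8)·(4)/[(6)·(2)] = 8/3
Sum: (-1)·(1/3) + (-29)·(-2) + (-79)·(8/3) = -153

-153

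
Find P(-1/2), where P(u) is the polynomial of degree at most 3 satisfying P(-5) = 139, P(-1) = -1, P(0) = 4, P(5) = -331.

7/4

Using Newton's divided-difference form:
P[-5,-1] = (-1 - 139) / (-1 - (-5)) = -35
P[-1,0] = (4 - (-1)) / (0 - (-1)) = 5
P[0,5] = (-331 - 4) / (5 - 0) = -67
P[-5,-1,0] = (5 - (-35)) / (0 - (-5)) = 8
P[-1,0,5] = (-67 - 5) / (5 - (-1)) = -12
P[-5,-1,0,5] = (-12 - 8) / (5 - (-5)) = -2
P(-1/2) = 139 + (-35)·(9/2) + 8·(9/2)·(1/2) + (-2)·(9/2)·(1/2)·(-1/2) = 7/4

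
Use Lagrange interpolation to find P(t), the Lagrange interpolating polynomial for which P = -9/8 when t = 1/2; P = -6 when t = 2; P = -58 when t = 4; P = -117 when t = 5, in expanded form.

Build the Lagrange basis polynomials:
L_0(t) = (t - 2)(t - 4)(t - 5) / [-189/8] = -(8/189)t^3 + (88/189)t^2 - (304/189)t + 320/189
L_1(t) = (t - 1/2)(t - 4)(t - 5) / [9] = (1/9)t^3 - (19/18)t^2 + (49/18)t - 10/9
L_2(t) = (t - 1/2)(t - 2)(t - 5) / [-7] = -(1/7)t^3 + (15/14)t^2 - (27/14)t + 5/7
L_3(t) = (t - 1/2)(t - 2)(t - 4) / [27/2] = (2/27)t^3 - (13/27)t^2 + (22/27)t - 8/27
P(t) = (-9/8)·L_0 + (-6)·L_1 + (-58)·L_2 + (-117)·L_3
  (-9/8)·L_0(t) = (1/21)t^3 - (11/21)t^2 + (38/21)t - 40/21
  (-6)·L_1(t) = -(2/3)t^3 + (19/3)t^2 - (49/3)t + 20/3
  (-58)·L_2(t) = (58/7)t^3 - (435/7)t^2 + (783/7)t - 290/7
  (-117)·L_3(t) = -(26/3)t^3 + (169/3)t^2 - (286/3)t + 104/3
Adding term by term: -t^3 + 2t - 2

P(t) = -t^3 + 2t - 2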